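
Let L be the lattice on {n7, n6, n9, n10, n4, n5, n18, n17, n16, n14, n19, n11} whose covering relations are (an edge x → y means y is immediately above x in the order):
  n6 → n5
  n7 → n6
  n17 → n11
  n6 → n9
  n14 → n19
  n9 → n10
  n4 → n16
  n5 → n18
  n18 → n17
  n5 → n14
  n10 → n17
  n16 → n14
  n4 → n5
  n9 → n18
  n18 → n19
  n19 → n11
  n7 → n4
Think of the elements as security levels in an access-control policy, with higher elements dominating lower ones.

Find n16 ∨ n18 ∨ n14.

n19

Common upper bounds of {n16, n18, n14}: n11, n19.
The least among these is n19.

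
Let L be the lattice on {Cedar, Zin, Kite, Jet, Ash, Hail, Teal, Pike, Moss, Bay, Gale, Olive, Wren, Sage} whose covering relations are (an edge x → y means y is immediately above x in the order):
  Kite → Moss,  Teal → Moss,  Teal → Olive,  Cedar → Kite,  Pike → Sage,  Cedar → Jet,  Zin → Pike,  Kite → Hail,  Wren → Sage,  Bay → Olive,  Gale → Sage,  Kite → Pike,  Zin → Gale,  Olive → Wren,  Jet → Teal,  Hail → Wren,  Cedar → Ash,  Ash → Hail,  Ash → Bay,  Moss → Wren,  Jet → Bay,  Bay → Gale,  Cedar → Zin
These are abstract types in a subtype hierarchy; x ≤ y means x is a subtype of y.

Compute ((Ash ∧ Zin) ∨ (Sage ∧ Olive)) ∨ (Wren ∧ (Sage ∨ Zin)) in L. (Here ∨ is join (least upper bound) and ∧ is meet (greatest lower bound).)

Ash ∧ Zin = Cedar
Sage ∧ Olive = Olive
Cedar ∨ Olive = Olive
Sage ∨ Zin = Sage
Wren ∧ Sage = Wren
Olive ∨ Wren = Wren

Wren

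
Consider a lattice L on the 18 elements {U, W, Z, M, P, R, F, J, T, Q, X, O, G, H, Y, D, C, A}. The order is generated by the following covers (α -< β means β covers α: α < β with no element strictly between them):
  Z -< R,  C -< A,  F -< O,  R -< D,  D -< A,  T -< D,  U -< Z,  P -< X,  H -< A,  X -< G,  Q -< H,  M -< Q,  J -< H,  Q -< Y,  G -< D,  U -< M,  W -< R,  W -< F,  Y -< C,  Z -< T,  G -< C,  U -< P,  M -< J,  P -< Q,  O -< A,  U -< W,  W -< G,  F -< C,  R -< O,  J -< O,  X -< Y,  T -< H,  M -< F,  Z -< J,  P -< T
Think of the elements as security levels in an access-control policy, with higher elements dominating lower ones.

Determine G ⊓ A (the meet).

G

Common lower bounds of {G, A}: G, P, U, W, X.
The greatest among these is G.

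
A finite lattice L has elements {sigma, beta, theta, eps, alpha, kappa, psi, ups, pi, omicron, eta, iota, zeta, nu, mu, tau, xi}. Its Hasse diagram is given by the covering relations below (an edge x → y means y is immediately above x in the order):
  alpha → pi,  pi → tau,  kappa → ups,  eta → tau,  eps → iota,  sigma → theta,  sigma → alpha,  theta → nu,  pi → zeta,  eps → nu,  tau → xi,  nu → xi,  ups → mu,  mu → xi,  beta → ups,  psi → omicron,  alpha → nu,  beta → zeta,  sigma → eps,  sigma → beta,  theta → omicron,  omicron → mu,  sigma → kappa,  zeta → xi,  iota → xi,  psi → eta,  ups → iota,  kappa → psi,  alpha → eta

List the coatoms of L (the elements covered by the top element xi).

The coatoms are exactly the elements covered by xi: iota, mu, nu, tau, zeta.

iota, mu, nu, tau, zeta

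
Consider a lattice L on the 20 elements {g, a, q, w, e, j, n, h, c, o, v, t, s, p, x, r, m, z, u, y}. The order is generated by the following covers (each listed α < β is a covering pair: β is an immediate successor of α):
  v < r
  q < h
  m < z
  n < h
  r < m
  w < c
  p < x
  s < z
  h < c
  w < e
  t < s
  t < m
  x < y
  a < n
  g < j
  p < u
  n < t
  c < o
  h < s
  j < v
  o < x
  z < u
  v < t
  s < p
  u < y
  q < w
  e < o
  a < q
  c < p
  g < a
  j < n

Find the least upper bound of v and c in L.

Common upper bounds of {v, c}: p, u, x, y.
The least among these is p.

p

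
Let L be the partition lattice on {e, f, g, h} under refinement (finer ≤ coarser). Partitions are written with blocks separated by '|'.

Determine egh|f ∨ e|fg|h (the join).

efgh

Common upper bounds of {egh|f, e|fg|h}: efgh.
The least among these is efgh.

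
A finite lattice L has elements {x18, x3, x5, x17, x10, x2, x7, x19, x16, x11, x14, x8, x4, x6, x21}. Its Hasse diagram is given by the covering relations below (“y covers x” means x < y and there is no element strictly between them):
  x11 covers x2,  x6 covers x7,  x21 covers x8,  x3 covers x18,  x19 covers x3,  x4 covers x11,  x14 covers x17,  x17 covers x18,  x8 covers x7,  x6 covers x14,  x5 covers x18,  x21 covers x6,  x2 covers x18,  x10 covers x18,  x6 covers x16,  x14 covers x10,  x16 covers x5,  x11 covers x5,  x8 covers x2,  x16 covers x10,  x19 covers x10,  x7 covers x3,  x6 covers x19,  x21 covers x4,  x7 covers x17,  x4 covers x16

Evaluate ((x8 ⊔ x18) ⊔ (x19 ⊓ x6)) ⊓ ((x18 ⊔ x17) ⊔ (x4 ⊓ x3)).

x17

x8 ∨ x18 = x8
x19 ∧ x6 = x19
x8 ∨ x19 = x21
x18 ∨ x17 = x17
x4 ∧ x3 = x18
x17 ∨ x18 = x17
x21 ∧ x17 = x17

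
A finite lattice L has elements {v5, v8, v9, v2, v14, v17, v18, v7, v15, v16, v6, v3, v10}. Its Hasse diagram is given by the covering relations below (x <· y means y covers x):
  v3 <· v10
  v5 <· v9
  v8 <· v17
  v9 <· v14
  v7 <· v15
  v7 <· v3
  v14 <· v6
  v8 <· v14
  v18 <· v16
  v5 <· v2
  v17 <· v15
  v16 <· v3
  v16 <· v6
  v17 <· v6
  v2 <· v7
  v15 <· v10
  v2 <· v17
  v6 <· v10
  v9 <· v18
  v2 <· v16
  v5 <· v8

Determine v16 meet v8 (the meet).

v5

Common lower bounds of {v16, v8}: v5.
The greatest among these is v5.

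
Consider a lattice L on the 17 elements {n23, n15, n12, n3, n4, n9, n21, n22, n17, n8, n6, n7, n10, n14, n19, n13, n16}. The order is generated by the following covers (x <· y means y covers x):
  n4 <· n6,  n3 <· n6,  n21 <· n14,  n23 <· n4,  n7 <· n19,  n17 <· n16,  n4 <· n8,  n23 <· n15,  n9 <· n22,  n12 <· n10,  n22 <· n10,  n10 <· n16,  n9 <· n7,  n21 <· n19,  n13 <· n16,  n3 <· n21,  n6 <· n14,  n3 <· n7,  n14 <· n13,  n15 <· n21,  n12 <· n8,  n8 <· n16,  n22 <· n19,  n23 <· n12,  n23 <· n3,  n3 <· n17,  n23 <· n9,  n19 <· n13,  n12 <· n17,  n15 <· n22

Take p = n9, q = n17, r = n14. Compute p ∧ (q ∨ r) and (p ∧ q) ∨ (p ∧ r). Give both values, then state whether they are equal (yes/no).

q ∨ r = n16, so p ∧ (q ∨ r) = n9 ∧ n16 = n9.
p ∧ q = n23 and p ∧ r = n23, so (p ∧ q) ∨ (p ∧ r) = n23 ∨ n23 = n23.
Equal: no.

n9; n23; no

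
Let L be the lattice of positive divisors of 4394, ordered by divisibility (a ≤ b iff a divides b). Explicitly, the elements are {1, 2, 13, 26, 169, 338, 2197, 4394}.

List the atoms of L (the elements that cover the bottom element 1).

13, 2

The atoms are exactly the elements that cover 1: 13, 2.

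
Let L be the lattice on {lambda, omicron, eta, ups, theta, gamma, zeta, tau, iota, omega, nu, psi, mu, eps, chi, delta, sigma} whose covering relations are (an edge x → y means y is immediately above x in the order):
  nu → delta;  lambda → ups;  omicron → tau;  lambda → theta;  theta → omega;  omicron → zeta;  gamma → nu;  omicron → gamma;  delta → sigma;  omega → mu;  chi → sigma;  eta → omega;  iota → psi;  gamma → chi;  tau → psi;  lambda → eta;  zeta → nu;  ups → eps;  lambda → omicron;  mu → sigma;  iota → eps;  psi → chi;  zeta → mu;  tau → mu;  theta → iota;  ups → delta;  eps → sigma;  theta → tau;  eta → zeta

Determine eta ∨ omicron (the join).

Common upper bounds of {eta, omicron}: delta, mu, nu, sigma, zeta.
The least among these is zeta.

zeta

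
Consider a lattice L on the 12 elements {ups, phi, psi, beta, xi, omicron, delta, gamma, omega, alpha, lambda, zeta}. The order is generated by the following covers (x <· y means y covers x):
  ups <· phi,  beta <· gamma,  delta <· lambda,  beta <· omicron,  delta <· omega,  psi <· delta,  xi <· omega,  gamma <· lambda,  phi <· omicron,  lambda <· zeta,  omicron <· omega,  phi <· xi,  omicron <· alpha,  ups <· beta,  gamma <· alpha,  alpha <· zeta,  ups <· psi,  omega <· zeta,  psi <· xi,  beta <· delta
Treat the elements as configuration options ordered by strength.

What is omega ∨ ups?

omega

Common upper bounds of {omega, ups}: omega, zeta.
The least among these is omega.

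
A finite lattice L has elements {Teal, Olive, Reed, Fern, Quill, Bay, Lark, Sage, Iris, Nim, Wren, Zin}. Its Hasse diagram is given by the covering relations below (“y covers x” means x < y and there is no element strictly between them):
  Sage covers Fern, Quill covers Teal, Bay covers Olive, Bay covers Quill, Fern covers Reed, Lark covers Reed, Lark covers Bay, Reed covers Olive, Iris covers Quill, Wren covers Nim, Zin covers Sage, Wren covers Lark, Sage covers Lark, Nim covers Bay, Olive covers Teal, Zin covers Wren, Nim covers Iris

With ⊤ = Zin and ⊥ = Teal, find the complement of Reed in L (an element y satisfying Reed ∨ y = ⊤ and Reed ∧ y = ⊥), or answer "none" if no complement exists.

For every candidate y, either Reed ∨ y ≠ Zin or Reed ∧ y ≠ Teal; no complement exists.

none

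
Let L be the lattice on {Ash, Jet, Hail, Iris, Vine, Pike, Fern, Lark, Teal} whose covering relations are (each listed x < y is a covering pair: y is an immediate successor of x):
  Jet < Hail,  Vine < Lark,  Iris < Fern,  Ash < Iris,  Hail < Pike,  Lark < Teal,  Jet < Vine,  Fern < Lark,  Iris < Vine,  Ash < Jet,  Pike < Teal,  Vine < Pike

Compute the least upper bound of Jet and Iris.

Common upper bounds of {Jet, Iris}: Lark, Pike, Teal, Vine.
The least among these is Vine.

Vine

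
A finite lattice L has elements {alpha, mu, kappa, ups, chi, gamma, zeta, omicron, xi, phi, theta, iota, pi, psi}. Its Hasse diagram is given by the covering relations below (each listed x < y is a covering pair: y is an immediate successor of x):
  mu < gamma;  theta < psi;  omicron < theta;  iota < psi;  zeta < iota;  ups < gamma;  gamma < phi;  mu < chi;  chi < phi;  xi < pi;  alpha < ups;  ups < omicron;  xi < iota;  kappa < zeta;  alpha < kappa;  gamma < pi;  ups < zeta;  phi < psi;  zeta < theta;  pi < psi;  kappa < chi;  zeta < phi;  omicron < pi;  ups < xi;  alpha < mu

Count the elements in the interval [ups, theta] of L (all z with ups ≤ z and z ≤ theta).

The interval [ups, theta] = {omicron, theta, ups, zeta}, which has 4 elements.

4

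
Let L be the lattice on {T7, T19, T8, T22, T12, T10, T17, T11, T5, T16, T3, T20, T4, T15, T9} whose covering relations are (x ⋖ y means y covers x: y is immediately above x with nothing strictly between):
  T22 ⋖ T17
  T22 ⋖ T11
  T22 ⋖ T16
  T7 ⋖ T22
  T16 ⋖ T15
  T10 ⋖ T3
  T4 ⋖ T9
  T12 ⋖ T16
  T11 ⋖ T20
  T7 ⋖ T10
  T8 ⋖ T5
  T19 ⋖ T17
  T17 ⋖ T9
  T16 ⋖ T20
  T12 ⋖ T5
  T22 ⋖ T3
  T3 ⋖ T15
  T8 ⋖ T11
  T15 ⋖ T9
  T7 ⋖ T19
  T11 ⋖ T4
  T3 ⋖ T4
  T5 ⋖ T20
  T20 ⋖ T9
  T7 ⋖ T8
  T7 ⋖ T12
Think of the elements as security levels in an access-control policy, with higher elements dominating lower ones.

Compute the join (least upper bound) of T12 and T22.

Common upper bounds of {T12, T22}: T15, T16, T20, T9.
The least among these is T16.

T16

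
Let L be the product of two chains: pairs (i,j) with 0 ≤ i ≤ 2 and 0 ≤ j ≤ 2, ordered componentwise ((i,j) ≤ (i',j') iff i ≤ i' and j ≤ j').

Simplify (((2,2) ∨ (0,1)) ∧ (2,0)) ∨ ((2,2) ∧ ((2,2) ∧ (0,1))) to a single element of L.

(2,2) ∨ (0,1) = (2,2)
(2,2) ∧ (2,0) = (2,0)
(2,2) ∧ (0,1) = (0,1)
(2,2) ∧ (0,1) = (0,1)
(2,0) ∨ (0,1) = (2,1)

(2,1)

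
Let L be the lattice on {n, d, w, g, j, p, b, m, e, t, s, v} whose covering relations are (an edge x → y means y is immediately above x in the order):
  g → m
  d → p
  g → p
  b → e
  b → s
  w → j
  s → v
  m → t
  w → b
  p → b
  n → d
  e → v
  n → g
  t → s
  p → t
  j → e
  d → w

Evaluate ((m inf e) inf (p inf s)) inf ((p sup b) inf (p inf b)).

g

m ∧ e = g
p ∧ s = p
g ∧ p = g
p ∨ b = b
p ∧ b = p
b ∧ p = p
g ∧ p = g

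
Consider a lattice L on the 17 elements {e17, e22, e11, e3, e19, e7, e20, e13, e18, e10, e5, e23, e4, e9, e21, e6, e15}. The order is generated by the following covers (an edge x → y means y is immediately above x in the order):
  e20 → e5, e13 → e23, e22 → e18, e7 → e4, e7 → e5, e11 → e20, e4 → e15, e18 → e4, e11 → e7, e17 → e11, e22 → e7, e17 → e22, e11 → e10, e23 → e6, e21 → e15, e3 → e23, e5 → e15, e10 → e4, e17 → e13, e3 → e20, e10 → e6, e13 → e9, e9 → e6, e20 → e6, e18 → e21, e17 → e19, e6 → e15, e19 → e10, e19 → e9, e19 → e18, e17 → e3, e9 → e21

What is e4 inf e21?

Common lower bounds of {e4, e21}: e17, e18, e19, e22.
The greatest among these is e18.

e18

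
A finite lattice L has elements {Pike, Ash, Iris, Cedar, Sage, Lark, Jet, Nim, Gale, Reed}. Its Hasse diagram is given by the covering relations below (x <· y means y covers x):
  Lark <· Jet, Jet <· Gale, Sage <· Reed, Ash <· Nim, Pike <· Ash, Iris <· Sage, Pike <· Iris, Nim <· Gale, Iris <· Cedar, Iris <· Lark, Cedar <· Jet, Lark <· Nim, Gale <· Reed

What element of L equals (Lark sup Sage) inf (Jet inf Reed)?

Jet

Lark ∨ Sage = Reed
Jet ∧ Reed = Jet
Reed ∧ Jet = Jet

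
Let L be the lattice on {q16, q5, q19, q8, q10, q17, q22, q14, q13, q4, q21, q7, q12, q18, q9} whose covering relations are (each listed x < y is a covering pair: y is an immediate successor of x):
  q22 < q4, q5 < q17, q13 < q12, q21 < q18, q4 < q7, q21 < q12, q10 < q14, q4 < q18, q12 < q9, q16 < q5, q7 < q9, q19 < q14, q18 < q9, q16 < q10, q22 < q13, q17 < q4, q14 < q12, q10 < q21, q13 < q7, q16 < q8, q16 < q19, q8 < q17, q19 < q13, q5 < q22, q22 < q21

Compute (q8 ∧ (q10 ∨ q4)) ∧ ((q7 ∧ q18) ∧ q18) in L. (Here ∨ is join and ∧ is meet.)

q8

q10 ∨ q4 = q18
q8 ∧ q18 = q8
q7 ∧ q18 = q4
q4 ∧ q18 = q4
q8 ∧ q4 = q8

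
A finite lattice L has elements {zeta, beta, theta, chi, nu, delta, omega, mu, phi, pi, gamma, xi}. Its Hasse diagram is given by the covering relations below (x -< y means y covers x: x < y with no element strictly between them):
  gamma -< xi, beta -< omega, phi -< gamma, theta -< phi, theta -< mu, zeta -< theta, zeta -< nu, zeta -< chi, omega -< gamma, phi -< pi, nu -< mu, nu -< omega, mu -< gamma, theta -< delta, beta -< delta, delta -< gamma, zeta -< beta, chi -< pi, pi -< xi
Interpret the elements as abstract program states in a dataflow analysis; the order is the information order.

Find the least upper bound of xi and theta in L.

Common upper bounds of {xi, theta}: xi.
The least among these is xi.

xi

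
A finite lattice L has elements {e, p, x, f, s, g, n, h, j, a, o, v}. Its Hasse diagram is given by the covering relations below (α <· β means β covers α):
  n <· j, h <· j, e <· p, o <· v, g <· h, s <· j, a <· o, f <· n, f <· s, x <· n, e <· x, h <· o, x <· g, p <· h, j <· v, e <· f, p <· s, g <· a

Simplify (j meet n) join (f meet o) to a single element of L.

j ∧ n = n
f ∧ o = e
n ∨ e = n

n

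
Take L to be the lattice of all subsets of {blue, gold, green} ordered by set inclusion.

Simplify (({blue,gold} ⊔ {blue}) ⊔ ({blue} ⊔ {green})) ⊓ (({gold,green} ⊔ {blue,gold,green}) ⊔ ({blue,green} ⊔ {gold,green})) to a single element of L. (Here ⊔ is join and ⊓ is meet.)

{blue,gold} ∨ {blue} = {blue,gold}
{blue} ∨ {green} = {blue,green}
{blue,gold} ∨ {blue,green} = {blue,gold,green}
{gold,green} ∨ {blue,gold,green} = {blue,gold,green}
{blue,green} ∨ {gold,green} = {blue,gold,green}
{blue,gold,green} ∨ {blue,gold,green} = {blue,gold,green}
{blue,gold,green} ∧ {blue,gold,green} = {blue,gold,green}

{blue,gold,green}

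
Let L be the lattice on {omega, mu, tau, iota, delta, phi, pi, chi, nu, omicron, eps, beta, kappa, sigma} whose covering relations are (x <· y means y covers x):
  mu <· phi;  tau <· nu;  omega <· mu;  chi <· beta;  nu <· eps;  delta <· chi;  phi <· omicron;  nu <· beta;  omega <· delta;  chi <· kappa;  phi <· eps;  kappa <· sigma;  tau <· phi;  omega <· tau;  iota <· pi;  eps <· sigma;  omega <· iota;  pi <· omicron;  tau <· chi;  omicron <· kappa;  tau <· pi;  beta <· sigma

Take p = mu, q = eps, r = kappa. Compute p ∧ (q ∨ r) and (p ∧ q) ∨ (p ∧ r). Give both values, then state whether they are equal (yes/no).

q ∨ r = sigma, so p ∧ (q ∨ r) = mu ∧ sigma = mu.
p ∧ q = mu and p ∧ r = mu, so (p ∧ q) ∨ (p ∧ r) = mu ∨ mu = mu.
Equal: yes.

mu; mu; yes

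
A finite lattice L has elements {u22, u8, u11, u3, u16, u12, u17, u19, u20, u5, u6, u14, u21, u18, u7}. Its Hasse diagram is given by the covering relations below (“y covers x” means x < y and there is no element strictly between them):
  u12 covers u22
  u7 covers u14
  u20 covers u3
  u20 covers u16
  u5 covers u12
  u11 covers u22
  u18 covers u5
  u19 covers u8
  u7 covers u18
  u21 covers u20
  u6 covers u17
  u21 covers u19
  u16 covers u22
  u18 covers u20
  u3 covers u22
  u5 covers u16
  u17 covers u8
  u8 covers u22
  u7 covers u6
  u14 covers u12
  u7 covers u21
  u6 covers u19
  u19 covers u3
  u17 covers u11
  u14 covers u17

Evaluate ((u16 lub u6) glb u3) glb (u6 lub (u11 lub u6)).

u3

u16 ∨ u6 = u7
u7 ∧ u3 = u3
u11 ∨ u6 = u6
u6 ∨ u6 = u6
u3 ∧ u6 = u3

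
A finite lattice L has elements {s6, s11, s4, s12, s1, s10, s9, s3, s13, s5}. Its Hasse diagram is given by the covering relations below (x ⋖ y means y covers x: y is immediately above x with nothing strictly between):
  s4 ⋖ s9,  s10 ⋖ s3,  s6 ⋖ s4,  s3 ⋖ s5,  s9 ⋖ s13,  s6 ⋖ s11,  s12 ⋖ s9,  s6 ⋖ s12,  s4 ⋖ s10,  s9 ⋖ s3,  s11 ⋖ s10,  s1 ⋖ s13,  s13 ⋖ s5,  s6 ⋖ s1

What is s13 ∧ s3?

s9

Common lower bounds of {s13, s3}: s12, s4, s6, s9.
The greatest among these is s9.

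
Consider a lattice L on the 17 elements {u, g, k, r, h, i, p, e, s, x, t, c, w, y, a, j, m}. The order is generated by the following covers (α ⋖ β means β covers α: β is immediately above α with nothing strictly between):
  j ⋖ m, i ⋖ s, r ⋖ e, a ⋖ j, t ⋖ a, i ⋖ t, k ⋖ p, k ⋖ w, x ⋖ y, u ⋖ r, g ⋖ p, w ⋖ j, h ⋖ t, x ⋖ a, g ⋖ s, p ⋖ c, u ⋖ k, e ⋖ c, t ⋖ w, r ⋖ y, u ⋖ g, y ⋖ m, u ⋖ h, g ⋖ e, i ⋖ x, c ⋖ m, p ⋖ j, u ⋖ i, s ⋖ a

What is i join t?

t

Common upper bounds of {i, t}: a, j, m, t, w.
The least among these is t.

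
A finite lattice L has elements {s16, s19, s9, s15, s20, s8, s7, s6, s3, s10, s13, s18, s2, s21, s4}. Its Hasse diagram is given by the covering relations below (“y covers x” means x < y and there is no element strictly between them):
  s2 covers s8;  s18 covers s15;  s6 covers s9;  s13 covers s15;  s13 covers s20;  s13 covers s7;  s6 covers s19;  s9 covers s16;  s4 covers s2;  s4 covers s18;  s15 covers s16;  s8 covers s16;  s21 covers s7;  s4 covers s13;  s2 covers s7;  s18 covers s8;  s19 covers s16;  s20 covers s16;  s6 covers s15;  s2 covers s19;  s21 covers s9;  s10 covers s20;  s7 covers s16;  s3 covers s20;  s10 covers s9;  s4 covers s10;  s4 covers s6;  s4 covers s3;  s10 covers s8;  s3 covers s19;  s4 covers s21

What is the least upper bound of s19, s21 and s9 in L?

s4

Common upper bounds of {s19, s21, s9}: s4.
The least among these is s4.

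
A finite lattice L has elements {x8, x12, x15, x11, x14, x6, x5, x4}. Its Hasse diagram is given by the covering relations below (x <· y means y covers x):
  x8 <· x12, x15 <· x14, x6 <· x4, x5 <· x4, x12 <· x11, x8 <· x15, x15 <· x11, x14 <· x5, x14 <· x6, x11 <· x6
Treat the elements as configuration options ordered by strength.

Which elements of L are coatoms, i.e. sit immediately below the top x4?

x5, x6

The coatoms are exactly the elements covered by x4: x5, x6.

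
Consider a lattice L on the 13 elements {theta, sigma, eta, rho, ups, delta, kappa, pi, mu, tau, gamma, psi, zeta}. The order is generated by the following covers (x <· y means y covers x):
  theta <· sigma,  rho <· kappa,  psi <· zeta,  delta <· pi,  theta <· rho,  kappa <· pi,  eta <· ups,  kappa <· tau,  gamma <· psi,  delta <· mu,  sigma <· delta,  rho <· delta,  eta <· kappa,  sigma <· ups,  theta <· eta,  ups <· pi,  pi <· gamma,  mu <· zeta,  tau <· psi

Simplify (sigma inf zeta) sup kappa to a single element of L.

pi

sigma ∧ zeta = sigma
sigma ∨ kappa = pi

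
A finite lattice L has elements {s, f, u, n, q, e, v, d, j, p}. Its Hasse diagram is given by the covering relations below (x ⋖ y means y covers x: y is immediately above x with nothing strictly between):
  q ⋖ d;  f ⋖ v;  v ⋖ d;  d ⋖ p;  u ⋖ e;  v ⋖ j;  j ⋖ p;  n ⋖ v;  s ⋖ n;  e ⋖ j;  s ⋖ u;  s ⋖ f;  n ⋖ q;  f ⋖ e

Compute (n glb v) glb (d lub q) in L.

n ∧ v = n
d ∨ q = d
n ∧ d = n

n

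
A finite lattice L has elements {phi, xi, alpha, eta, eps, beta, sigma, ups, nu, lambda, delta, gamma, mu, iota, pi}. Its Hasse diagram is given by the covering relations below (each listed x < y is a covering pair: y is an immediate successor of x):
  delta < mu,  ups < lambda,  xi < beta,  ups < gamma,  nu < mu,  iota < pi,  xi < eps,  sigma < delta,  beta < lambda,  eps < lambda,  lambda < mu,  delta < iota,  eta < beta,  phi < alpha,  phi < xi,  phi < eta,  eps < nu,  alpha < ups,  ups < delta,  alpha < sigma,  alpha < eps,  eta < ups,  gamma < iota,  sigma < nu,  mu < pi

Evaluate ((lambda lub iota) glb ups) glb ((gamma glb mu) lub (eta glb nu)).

lambda ∨ iota = pi
pi ∧ ups = ups
gamma ∧ mu = ups
eta ∧ nu = phi
ups ∨ phi = ups
ups ∧ ups = ups

ups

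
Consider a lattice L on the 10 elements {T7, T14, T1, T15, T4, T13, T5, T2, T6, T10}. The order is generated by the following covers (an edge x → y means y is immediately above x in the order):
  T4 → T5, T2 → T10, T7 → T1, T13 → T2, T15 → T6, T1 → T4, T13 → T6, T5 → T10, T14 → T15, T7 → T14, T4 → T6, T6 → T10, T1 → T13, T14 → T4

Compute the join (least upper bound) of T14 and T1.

T4

Common upper bounds of {T14, T1}: T10, T4, T5, T6.
The least among these is T4.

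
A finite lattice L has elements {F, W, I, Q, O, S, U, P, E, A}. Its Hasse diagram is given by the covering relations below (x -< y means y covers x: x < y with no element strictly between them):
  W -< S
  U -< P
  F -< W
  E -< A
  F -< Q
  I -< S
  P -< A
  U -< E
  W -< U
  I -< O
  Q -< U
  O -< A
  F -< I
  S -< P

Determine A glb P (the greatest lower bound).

P

Common lower bounds of {A, P}: F, I, P, Q, S, U, W.
The greatest among these is P.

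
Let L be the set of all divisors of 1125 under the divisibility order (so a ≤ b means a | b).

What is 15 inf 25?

5

Common lower bounds of {15, 25}: 1, 5.
The greatest among these is 5.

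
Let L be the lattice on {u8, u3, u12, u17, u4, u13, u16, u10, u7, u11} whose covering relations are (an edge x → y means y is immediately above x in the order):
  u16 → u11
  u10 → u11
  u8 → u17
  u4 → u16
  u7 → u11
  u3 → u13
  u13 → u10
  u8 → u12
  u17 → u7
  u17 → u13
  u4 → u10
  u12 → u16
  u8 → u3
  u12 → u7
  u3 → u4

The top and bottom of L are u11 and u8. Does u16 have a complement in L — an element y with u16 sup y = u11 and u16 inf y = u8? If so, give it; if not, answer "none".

u17

Need y with u16 ∨ y = u11 and u16 ∧ y = u8.
Checking each element gives: u17.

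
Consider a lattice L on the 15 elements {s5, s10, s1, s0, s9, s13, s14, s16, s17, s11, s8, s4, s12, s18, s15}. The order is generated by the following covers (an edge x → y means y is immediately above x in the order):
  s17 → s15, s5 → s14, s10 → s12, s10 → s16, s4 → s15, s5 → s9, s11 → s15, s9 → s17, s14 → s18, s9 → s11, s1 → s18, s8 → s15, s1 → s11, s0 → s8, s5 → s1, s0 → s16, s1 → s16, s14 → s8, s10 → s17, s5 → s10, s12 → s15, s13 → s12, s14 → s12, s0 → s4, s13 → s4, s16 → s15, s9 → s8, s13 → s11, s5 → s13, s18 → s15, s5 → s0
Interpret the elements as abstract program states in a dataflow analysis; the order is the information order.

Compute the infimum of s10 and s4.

s5

Common lower bounds of {s10, s4}: s5.
The greatest among these is s5.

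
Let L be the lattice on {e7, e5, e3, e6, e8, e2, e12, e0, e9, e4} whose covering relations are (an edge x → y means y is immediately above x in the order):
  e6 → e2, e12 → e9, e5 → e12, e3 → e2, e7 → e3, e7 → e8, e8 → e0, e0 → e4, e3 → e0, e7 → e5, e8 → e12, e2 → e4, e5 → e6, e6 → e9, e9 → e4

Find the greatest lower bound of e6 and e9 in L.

Common lower bounds of {e6, e9}: e5, e6, e7.
The greatest among these is e6.

e6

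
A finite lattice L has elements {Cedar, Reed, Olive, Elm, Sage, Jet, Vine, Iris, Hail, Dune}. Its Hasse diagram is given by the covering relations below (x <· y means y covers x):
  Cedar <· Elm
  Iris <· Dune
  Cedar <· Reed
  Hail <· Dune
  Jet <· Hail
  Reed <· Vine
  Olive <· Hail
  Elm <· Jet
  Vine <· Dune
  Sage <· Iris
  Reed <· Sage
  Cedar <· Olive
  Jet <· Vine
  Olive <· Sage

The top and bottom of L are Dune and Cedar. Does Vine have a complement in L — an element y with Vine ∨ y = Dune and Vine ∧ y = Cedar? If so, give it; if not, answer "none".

Olive

Need y with Vine ∨ y = Dune and Vine ∧ y = Cedar.
Checking each element gives: Olive.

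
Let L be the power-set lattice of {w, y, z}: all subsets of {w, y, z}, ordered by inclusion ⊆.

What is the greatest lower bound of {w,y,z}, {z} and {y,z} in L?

{z}

Under ⊆, meet is intersection: {w,y,z} ∩ {z} ∩ {y,z} = {z}.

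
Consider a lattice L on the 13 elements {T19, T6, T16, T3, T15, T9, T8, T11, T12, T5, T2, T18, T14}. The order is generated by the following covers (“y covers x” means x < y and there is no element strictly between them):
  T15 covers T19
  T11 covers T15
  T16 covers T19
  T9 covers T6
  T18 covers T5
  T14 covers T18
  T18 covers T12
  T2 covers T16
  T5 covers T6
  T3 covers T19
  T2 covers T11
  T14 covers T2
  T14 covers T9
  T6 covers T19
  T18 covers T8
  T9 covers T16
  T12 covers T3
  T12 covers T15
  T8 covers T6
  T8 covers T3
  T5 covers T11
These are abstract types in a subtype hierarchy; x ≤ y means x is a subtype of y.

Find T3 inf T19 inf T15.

T19

Common lower bounds of {T3, T19, T15}: T19.
The greatest among these is T19.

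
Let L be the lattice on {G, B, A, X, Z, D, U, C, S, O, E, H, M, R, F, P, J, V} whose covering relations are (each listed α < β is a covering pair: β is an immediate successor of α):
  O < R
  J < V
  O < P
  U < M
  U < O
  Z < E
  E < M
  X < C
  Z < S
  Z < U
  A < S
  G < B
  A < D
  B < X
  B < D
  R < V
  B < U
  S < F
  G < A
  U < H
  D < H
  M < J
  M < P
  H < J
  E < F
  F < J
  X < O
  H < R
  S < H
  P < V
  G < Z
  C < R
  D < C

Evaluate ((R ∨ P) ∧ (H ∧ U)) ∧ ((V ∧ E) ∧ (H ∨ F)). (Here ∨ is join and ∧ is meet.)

Z

R ∨ P = V
H ∧ U = U
V ∧ U = U
V ∧ E = E
H ∨ F = J
E ∧ J = E
U ∧ E = Z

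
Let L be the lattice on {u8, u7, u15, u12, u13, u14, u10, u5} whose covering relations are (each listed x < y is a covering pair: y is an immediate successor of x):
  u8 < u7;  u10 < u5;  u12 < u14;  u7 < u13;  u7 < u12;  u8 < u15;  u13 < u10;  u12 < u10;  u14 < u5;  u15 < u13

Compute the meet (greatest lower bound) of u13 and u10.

Common lower bounds of {u13, u10}: u13, u15, u7, u8.
The greatest among these is u13.

u13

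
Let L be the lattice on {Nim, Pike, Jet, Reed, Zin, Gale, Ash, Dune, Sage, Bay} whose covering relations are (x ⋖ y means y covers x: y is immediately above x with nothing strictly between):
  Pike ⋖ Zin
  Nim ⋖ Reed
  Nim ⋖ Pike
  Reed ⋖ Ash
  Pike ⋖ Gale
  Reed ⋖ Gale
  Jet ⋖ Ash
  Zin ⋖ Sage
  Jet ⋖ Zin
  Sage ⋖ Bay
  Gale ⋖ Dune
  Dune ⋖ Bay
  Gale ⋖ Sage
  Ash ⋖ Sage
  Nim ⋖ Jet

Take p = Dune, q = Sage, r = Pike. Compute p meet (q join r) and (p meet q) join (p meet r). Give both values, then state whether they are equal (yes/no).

Gale; Gale; yes

q join r = Sage, so p meet (q join r) = Dune meet Sage = Gale.
p meet q = Gale and p meet r = Pike, so (p meet q) join (p meet r) = Gale join Pike = Gale.
Equal: yes.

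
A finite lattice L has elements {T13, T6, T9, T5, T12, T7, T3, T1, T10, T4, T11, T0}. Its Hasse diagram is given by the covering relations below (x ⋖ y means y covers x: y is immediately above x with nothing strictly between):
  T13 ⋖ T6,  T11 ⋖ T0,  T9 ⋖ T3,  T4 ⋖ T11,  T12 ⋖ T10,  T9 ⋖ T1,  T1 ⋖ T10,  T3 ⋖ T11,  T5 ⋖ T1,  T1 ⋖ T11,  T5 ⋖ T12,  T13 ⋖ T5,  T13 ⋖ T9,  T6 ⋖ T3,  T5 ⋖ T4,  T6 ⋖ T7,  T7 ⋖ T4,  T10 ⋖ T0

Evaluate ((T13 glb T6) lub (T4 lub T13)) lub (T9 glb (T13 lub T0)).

T13 ∧ T6 = T13
T4 ∨ T13 = T4
T13 ∨ T4 = T4
T13 ∨ T0 = T0
T9 ∧ T0 = T9
T4 ∨ T9 = T11

T11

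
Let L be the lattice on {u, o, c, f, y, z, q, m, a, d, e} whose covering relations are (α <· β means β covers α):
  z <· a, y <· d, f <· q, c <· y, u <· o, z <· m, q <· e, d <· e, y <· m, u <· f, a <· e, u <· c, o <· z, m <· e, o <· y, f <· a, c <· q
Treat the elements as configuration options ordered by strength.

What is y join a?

e

Common upper bounds of {y, a}: e.
The least among these is e.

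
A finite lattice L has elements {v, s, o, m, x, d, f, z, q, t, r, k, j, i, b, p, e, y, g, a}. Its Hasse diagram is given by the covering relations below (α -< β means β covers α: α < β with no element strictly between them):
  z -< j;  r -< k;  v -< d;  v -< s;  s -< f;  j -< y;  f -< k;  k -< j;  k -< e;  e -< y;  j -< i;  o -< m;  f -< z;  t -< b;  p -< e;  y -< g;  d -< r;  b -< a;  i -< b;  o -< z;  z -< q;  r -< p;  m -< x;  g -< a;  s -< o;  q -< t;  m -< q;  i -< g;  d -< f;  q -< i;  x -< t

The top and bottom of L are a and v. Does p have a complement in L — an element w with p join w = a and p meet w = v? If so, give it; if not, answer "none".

x

Need w with p ∨ w = a and p ∧ w = v.
Checking each element gives: x.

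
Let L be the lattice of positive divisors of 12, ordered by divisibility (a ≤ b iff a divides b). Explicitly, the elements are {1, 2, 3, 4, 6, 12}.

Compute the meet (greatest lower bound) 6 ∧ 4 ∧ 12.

In the divisibility order, the meet is the greatest common divisor: gcd(6, 4, 12) = 2.

2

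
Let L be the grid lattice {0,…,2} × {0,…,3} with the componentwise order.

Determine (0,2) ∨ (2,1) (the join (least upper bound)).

(2,2)

In a product of chains, the join is componentwise max, giving (2,2).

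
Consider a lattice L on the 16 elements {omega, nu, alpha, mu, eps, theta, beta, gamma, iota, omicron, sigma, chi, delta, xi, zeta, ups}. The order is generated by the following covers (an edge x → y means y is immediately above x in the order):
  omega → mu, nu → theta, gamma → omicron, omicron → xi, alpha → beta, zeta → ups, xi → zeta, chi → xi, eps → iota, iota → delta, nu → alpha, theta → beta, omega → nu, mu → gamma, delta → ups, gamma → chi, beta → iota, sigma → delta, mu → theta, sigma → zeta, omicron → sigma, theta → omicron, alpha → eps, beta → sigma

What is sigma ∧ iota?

Common lower bounds of {sigma, iota}: alpha, beta, mu, nu, omega, theta.
The greatest among these is beta.

beta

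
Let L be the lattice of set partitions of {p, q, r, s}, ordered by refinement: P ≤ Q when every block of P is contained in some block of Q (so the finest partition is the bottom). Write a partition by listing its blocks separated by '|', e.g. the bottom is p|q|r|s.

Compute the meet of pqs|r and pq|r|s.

pq|r|s

The meet (common refinement) of pqs|r and pq|r|s intersects blocks pairwise, giving pq|r|s.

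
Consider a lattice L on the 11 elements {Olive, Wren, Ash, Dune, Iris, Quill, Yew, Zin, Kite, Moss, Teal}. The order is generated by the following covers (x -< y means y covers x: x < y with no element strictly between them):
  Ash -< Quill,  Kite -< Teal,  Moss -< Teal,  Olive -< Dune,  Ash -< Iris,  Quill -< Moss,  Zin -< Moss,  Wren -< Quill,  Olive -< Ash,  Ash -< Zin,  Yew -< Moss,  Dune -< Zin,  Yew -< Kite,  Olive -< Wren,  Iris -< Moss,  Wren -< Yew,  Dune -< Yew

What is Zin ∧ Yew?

Common lower bounds of {Zin, Yew}: Dune, Olive.
The greatest among these is Dune.

Dune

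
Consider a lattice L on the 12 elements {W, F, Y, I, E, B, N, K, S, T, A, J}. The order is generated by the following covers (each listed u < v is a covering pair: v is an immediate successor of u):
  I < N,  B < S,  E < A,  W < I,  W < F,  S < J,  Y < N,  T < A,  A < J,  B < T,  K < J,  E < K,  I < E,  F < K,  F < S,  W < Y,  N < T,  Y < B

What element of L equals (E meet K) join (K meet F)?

K

E ∧ K = E
K ∧ F = F
E ∨ F = K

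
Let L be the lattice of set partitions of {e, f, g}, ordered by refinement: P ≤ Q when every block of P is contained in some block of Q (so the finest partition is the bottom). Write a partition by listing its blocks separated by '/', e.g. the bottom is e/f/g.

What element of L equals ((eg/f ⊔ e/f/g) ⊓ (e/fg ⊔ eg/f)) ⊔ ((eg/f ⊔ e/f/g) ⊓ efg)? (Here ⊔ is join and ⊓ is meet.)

eg/f ∨ e/f/g = eg/f
e/fg ∨ eg/f = efg
eg/f ∧ efg = eg/f
eg/f ∨ e/f/g = eg/f
eg/f ∧ efg = eg/f
eg/f ∨ eg/f = eg/f

eg/f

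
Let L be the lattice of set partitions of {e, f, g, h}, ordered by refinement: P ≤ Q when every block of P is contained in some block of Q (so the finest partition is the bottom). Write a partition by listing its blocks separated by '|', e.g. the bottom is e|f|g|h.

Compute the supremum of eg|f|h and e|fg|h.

The join of eg|f|h and e|fg|h merges any blocks that overlap across the partitions, giving efg|h.

efg|h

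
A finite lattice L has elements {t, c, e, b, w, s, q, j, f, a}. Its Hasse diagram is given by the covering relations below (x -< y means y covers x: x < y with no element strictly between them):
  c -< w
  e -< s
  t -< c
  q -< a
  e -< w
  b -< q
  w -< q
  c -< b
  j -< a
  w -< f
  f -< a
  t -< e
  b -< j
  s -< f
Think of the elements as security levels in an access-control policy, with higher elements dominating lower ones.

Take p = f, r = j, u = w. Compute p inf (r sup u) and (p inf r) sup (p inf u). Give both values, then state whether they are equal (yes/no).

r sup u = a, so p inf (r sup u) = f inf a = f.
p inf r = c and p inf u = w, so (p inf r) sup (p inf u) = c sup w = w.
Equal: no.

f; w; no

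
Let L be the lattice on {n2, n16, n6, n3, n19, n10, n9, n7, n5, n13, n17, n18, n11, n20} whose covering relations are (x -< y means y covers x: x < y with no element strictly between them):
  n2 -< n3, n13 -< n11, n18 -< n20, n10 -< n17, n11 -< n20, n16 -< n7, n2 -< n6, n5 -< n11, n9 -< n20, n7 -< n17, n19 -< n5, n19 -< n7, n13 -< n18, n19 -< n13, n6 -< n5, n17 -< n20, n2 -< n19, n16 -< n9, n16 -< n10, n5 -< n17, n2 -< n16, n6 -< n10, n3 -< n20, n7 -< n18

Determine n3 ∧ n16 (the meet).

n2

Common lower bounds of {n3, n16}: n2.
The greatest among these is n2.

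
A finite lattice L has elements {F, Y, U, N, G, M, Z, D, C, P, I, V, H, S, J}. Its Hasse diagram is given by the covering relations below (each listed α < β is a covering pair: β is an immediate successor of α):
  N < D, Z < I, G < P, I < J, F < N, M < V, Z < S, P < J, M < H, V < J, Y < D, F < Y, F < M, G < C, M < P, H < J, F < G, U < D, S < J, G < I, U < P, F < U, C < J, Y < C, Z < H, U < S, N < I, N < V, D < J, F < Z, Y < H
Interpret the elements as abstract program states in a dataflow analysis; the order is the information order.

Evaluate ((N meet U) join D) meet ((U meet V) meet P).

N ∧ U = F
F ∨ D = D
U ∧ V = F
F ∧ P = F
D ∧ F = F

F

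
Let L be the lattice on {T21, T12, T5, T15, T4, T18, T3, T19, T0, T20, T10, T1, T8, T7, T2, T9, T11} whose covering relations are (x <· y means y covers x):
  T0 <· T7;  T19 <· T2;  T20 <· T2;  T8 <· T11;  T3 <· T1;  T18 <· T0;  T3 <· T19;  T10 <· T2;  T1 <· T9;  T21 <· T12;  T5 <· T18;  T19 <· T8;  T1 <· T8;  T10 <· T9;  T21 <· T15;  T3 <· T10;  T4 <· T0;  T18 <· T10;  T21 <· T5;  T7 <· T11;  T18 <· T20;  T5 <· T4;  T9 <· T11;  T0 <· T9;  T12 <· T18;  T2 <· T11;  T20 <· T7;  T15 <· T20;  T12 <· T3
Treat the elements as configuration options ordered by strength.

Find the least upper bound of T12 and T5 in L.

Common upper bounds of {T12, T5}: T0, T10, T11, T18, T2, T20, T7, T9.
The least among these is T18.

T18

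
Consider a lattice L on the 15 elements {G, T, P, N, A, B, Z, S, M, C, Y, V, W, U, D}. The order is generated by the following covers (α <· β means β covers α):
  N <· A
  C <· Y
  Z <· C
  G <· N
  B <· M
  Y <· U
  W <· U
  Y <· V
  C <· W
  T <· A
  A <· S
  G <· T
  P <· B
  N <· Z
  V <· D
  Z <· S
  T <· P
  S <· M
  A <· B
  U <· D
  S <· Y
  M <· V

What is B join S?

Common upper bounds of {B, S}: D, M, V.
The least among these is M.

M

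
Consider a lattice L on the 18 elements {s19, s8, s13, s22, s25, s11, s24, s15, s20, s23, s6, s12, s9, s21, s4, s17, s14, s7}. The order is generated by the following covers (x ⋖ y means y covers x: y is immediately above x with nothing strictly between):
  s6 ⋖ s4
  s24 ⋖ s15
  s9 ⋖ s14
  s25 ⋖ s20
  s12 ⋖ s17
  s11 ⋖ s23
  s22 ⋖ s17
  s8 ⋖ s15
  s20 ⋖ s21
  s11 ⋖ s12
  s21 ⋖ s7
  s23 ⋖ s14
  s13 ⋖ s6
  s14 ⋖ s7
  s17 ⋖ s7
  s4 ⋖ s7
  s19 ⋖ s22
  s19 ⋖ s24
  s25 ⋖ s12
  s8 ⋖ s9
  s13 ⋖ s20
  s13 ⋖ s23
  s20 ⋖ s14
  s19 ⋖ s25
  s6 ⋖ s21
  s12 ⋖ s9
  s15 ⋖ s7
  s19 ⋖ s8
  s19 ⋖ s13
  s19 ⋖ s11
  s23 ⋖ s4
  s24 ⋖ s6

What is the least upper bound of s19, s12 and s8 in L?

s9

Common upper bounds of {s19, s12, s8}: s14, s7, s9.
The least among these is s9.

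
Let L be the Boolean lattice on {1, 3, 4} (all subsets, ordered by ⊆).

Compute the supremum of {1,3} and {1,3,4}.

{1,3,4}

Common upper bounds of {{1,3}, {1,3,4}}: {1,3,4}.
The least among these is {1,3,4}.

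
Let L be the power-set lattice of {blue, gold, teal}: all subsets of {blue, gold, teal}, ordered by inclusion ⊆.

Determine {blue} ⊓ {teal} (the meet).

Under ⊆, meet is intersection: {blue} ∩ {teal} = {}.

{}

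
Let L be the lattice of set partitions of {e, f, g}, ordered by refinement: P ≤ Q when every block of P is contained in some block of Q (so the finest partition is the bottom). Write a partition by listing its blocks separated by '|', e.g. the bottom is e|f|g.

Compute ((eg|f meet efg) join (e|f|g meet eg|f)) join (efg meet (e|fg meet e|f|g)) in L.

eg|f ∧ efg = eg|f
e|f|g ∧ eg|f = e|f|g
eg|f ∨ e|f|g = eg|f
e|fg ∧ e|f|g = e|f|g
efg ∧ e|f|g = e|f|g
eg|f ∨ e|f|g = eg|f

eg|f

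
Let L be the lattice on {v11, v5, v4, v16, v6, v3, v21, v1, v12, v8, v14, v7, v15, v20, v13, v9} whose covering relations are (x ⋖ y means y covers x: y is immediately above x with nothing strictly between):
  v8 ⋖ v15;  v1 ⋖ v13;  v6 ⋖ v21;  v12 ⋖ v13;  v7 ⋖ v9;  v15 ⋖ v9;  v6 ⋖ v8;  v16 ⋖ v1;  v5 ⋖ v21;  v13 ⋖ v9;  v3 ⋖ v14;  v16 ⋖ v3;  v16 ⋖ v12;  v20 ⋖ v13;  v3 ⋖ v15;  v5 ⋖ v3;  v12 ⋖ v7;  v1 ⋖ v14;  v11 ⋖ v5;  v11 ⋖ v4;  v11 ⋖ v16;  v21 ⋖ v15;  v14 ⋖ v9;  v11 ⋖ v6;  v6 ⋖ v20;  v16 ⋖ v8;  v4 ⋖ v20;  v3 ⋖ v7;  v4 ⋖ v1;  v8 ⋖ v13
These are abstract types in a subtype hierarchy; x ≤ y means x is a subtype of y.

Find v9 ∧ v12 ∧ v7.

v12

Common lower bounds of {v9, v12, v7}: v11, v12, v16.
The greatest among these is v12.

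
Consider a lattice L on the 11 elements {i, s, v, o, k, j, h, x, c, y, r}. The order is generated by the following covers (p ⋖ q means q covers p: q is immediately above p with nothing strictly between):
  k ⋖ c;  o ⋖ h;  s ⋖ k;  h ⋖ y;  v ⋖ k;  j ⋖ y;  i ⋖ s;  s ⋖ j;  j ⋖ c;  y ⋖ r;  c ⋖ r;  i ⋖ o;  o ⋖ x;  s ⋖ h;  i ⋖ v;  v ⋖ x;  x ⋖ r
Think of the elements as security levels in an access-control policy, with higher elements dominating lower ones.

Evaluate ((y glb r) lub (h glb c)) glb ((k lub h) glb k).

y ∧ r = y
h ∧ c = s
y ∨ s = y
k ∨ h = r
r ∧ k = k
y ∧ k = s

s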